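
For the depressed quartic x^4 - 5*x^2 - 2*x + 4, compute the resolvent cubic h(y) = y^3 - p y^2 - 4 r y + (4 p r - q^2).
h(y) = y^3 + 5*y^2 - 16*y - 84

Identify coefficients: p = -5, q = -2, r = 4.
Plug into h(y) = y^3 - p y^2 - 4 r y + (4 p r - q^2):
  h(y) = y^3 - (-5) y^2 - 4*(4) y + (4*(-5)*(4) - (-2)^2)
       = y^3 + (5) y^2 + (-16) y + (-84).
Simplifying: h(y) = y^3 + 5*y^2 - 16*y - 84.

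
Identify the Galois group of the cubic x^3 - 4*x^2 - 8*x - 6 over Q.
Gal(K/Q) = S_3 (symmetric group of order 6)

Compute the discriminant of x^3 + (-4)*x^2 + (-8)*x + (-6): Δ = -2892. Since Δ is not a rational square, the Galois group is not contained in A_3; it must be the full S_3 (irreducibility of the cubic rules out anything smaller).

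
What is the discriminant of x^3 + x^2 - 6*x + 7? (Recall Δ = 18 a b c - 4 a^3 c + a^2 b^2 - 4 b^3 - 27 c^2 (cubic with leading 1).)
Δ = -1207

For x^3 + a x^2 + b x + c the discriminant is Δ = 18 a b c - 4 a^3 c + a^2 b^2 - 4 b^3 - 27 c^2.
Plug a = 1, b = -6, c = 7:
  18*(1)*(-6)*(7) - 4*(1)^3*(7) + (1)^2*(-6)^2 - 4*(-6)^3 - 27*(7)^2
  = -756 + (-28) + 36 + (864) + (-1323)
  = -1207.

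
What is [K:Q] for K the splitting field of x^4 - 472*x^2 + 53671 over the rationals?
[K:Q] = 4

f factors as (x^2 - 191)(x^2 - 281); the splitting field is K = Q(sqrt(191), sqrt(281)). Since 191, 281, and 53671 are all non-squares in Q, the three subfields Q(sqrt(191)), Q(sqrt(281)), Q(sqrt(53671)) are distinct degree-2 extensions, so [K:Q] = 4 (Klein four Galois group).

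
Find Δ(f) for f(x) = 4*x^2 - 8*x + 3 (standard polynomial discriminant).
Δ = 16

For a quadratic a x^2 + b x + c the discriminant is Δ = b^2 - 4ac = (-8)^2 - 4*(4)*(3) = 64 - (48) = 16.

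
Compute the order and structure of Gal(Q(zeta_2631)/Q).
|Gal(Q(zeta_2631)/Q)| = phi(2631) = 1752; group ≅ (Z/2631Z)^* ≅ Z/2Z × Z/876Z

The n-th cyclotomic polynomial Φ_2631(x) is the minimal polynomial of zeta_2631 over Q and has degree phi(2631) = 1752. So Q(zeta_2631) is a degree-1752 Galois extension with Galois group (Z/2631Z)^*. By CRT, (Z/2631Z)^* ≅ (Z/3Z)^* × (Z/877Z)^*. Each prime-power unit group is (Z/3Z)^* ≅ Z/2Z; (Z/877Z)^* ≅ Z/876Z. Hence Gal(Q(zeta_2631)/Q) ≅ Z/2Z × Z/876Z.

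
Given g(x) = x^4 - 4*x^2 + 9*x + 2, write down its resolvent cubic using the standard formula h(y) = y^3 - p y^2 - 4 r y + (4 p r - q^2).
h(y) = y^3 + 4*y^2 - 8*y - 113

Identify coefficients: p = -4, q = 9, r = 2.
Plug into h(y) = y^3 - p y^2 - 4 r y + (4 p r - q^2):
  h(y) = y^3 - (-4) y^2 - 4*(2) y + (4*(-4)*(2) - (9)^2)
       = y^3 + (4) y^2 + (-8) y + (-113).
Simplifying: h(y) = y^3 + 4*y^2 - 8*y - 113.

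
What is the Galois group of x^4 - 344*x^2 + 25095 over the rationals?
Gal(K/Q) = V_4 (Klein four-group, Z/2Z × Z/2Z)

f factors as (x^2 - 105)(x^2 - 239), so the splitting field is K = Q(sqrt(105), sqrt(239)). The elements 105, 239, 25095 are all non-squares in Q, so sqrt(105) and sqrt(239) generate independent quadratic extensions. Thus [K:Q] = 4 and Gal(K/Q) is generated by the two order-2 automorphisms sqrt(105) ↦ -sqrt(105) and sqrt(239) ↦ -sqrt(239), giving V_4.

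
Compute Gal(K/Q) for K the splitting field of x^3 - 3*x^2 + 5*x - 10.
Gal(K/Q) = S_3 (symmetric group of order 6)

Compute the discriminant of x^3 + (-3)*x^2 + (5)*x + (-10): Δ = -1355. Since Δ is not a rational square, the Galois group is not contained in A_3; it must be the full S_3 (irreducibility of the cubic rules out anything smaller).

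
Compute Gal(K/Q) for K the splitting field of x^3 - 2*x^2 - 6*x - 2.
Gal(K/Q) = S_3 (symmetric group of order 6)

Compute the discriminant of x^3 + (-2)*x^2 + (-6)*x + (-2): Δ = 404. Since Δ is not a rational square, the Galois group is not contained in A_3; it must be the full S_3 (irreducibility of the cubic rules out anything smaller).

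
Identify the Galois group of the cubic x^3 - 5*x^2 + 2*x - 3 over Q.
Gal(K/Q) = S_3 (symmetric group of order 6)

Compute the discriminant of x^3 + (-5)*x^2 + (2)*x + (-3): Δ = -1135. Since Δ is not a rational square, the Galois group is not contained in A_3; it must be the full S_3 (irreducibility of the cubic rules out anything smaller).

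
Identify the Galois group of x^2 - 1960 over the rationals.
Gal(K/Q) = Z/2Z (cyclic of order 2)

x^2 - 1960 is irreducible over Q since 1960 is not a rational square. The splitting field Q(sqrt(1960)) has degree 2 over Q, and its unique nontrivial automorphism is sqrt(1960) ↦ -sqrt(1960). Hence Gal(Q(sqrt(1960))/Q) = Z/2Z.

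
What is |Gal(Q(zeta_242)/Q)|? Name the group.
|Gal(Q(zeta_242)/Q)| = phi(242) = 110; group ≅ (Z/242Z)^* ≅ Z/110Z

The n-th cyclotomic polynomial Φ_242(x) is the minimal polynomial of zeta_242 over Q and has degree phi(242) = 110. So Q(zeta_242) is a degree-110 Galois extension with Galois group (Z/242Z)^*. By CRT, (Z/242Z)^* ≅ (Z/2Z)^* × (Z/121Z)^*. Each prime-power unit group is (Z/2Z)^* ≅ trivial group (order 1); (Z/121Z)^* ≅ Z/110Z. Hence Gal(Q(zeta_242)/Q) ≅ Z/110Z.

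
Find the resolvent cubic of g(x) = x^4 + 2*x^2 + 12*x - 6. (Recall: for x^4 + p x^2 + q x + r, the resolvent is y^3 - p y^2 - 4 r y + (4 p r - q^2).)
h(y) = y^3 - 2*y^2 + 24*y - 192

Identify coefficients: p = 2, q = 12, r = -6.
Plug into h(y) = y^3 - p y^2 - 4 r y + (4 p r - q^2):
  h(y) = y^3 - (2) y^2 - 4*(-6) y + (4*(2)*(-6) - (12)^2)
       = y^3 + (-2) y^2 + (24) y + (-192).
Simplifying: h(y) = y^3 - 2*y^2 + 24*y - 192.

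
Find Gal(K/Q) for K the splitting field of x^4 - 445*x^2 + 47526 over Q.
Gal(K/Q) = V_4 (Klein four-group, Z/2Z × Z/2Z)

f factors as (x^2 - 267)(x^2 - 178), so the splitting field is K = Q(sqrt(267), sqrt(178)). The elements 267, 178, 47526 are all non-squares in Q, so sqrt(267) and sqrt(178) generate independent quadratic extensions. Thus [K:Q] = 4 and Gal(K/Q) is generated by the two order-2 automorphisms sqrt(267) ↦ -sqrt(267) and sqrt(178) ↦ -sqrt(178), giving V_4.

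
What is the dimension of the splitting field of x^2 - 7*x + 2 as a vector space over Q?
[K:Q] = 2

The discriminant of x^2 + (-7)*x + (2) is b^2 - 4c = 49 - (8) = 41. Since 41 is not a perfect square in Q, the polynomial is irreducible over Q. Its two roots generate a degree-2 extension, so [K:Q] = 2.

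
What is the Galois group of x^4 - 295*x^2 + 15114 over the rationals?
Gal(K/Q) = V_4 (Klein four-group, Z/2Z × Z/2Z)

f factors as (x^2 - 66)(x^2 - 229), so the splitting field is K = Q(sqrt(66), sqrt(229)). The elements 66, 229, 15114 are all non-squares in Q, so sqrt(66) and sqrt(229) generate independent quadratic extensions. Thus [K:Q] = 4 and Gal(K/Q) is generated by the two order-2 automorphisms sqrt(66) ↦ -sqrt(66) and sqrt(229) ↦ -sqrt(229), giving V_4.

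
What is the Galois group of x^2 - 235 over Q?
Gal(K/Q) = Z/2Z (cyclic of order 2)

x^2 - 235 is irreducible over Q since 235 is not a rational square. The splitting field Q(sqrt(235)) has degree 2 over Q, and its unique nontrivial automorphism is sqrt(235) ↦ -sqrt(235). Hence Gal(Q(sqrt(235))/Q) = Z/2Z.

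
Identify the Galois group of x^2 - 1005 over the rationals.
Gal(K/Q) = Z/2Z (cyclic of order 2)

x^2 - 1005 is irreducible over Q since 1005 is not a rational square. The splitting field Q(sqrt(1005)) has degree 2 over Q, and its unique nontrivial automorphism is sqrt(1005) ↦ -sqrt(1005). Hence Gal(Q(sqrt(1005))/Q) = Z/2Z.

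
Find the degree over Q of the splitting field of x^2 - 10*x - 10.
[K:Q] = 2

The discriminant of x^2 + (-10)*x + (-10) is b^2 - 4c = 100 - (-40) = 140. Since 140 is not a perfect square in Q, the polynomial is irreducible over Q. Its two roots generate a degree-2 extension, so [K:Q] = 2.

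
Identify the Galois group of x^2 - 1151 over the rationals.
Gal(K/Q) = Z/2Z (cyclic of order 2)

x^2 - 1151 is irreducible over Q since 1151 is not a rational square. The splitting field Q(sqrt(1151)) has degree 2 over Q, and its unique nontrivial automorphism is sqrt(1151) ↦ -sqrt(1151). Hence Gal(Q(sqrt(1151))/Q) = Z/2Z.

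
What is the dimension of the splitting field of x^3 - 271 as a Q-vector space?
[K:Q] = 6

x^3 - 271 has one real root r = 271^(1/3) and two complex roots r*zeta_3, r*zeta_3^2 where zeta_3 = e^(2*pi*i/3). The splitting field is Q(r, zeta_3). [Q(r):Q] = 3 and [Q(zeta_3):Q] = 2 with gcd = 1, so [Q(r, zeta_3):Q] = 3 * 2 = 6.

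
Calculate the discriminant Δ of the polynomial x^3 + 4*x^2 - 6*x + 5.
Δ = -2675

For x^3 + a x^2 + b x + c the discriminant is Δ = 18 a b c - 4 a^3 c + a^2 b^2 - 4 b^3 - 27 c^2.
Plug a = 4, b = -6, c = 5:
  18*(4)*(-6)*(5) - 4*(4)^3*(5) + (4)^2*(-6)^2 - 4*(-6)^3 - 27*(5)^2
  = -2160 + (-1280) + 576 + (864) + (-675)
  = -2675.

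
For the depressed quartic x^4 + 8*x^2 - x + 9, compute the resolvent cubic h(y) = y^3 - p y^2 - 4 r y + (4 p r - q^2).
h(y) = y^3 - 8*y^2 - 36*y + 287

Identify coefficients: p = 8, q = -1, r = 9.
Plug into h(y) = y^3 - p y^2 - 4 r y + (4 p r - q^2):
  h(y) = y^3 - (8) y^2 - 4*(9) y + (4*(8)*(9) - (-1)^2)
       = y^3 + (-8) y^2 + (-36) y + (287).
Simplifying: h(y) = y^3 - 8*y^2 - 36*y + 287.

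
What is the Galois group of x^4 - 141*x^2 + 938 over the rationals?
Gal(K/Q) = V_4 (Klein four-group, Z/2Z × Z/2Z)

f factors as (x^2 - 7)(x^2 - 134), so the splitting field is K = Q(sqrt(7), sqrt(134)). The elements 7, 134, 938 are all non-squares in Q, so sqrt(7) and sqrt(134) generate independent quadratic extensions. Thus [K:Q] = 4 and Gal(K/Q) is generated by the two order-2 automorphisms sqrt(7) ↦ -sqrt(7) and sqrt(134) ↦ -sqrt(134), giving V_4.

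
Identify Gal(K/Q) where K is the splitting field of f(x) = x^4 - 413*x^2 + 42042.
Gal(K/Q) = V_4 (Klein four-group, Z/2Z × Z/2Z)

f factors as (x^2 - 182)(x^2 - 231), so the splitting field is K = Q(sqrt(182), sqrt(231)). The elements 182, 231, 42042 are all non-squares in Q, so sqrt(182) and sqrt(231) generate independent quadratic extensions. Thus [K:Q] = 4 and Gal(K/Q) is generated by the two order-2 automorphisms sqrt(182) ↦ -sqrt(182) and sqrt(231) ↦ -sqrt(231), giving V_4.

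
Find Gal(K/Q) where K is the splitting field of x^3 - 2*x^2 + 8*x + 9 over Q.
Gal(K/Q) = S_3 (symmetric group of order 6)

Compute the discriminant of x^3 + (-2)*x^2 + (8)*x + (9): Δ = -6283. Since Δ is not a rational square, the Galois group is not contained in A_3; it must be the full S_3 (irreducibility of the cubic rules out anything smaller).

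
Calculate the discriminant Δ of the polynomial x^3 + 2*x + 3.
Δ = -275

For a depressed cubic x^3 + p x + q the discriminant is Δ = -4 p^3 - 27 q^2 = -4*(2)^3 - 27*(3)^2 = -32 - 243 = -275.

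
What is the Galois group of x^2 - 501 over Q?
Gal(K/Q) = Z/2Z (cyclic of order 2)

x^2 - 501 is irreducible over Q since 501 is not a rational square. The splitting field Q(sqrt(501)) has degree 2 over Q, and its unique nontrivial automorphism is sqrt(501) ↦ -sqrt(501). Hence Gal(Q(sqrt(501))/Q) = Z/2Z.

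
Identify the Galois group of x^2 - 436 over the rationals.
Gal(K/Q) = Z/2Z (cyclic of order 2)

x^2 - 436 is irreducible over Q since 436 is not a rational square. The splitting field Q(sqrt(436)) has degree 2 over Q, and its unique nontrivial automorphism is sqrt(436) ↦ -sqrt(436). Hence Gal(Q(sqrt(436))/Q) = Z/2Z.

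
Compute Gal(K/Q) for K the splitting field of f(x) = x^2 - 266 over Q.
Gal(K/Q) = Z/2Z (cyclic of order 2)

x^2 - 266 is irreducible over Q since 266 is not a rational square. The splitting field Q(sqrt(266)) has degree 2 over Q, and its unique nontrivial automorphism is sqrt(266) ↦ -sqrt(266). Hence Gal(Q(sqrt(266))/Q) = Z/2Z.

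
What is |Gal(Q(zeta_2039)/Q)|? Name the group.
|Gal(Q(zeta_2039)/Q)| = phi(2039) = 2038; group ≅ (Z/2039Z)^* ≅ Z/2038Z

The n-th cyclotomic polynomial Φ_2039(x) is the minimal polynomial of zeta_2039 over Q and has degree phi(2039) = 2038. So Q(zeta_2039) is a degree-2038 Galois extension with Galois group (Z/2039Z)^*. (Z/2039Z)^* is cyclic since 2039 is an odd prime power (or 4). Hence Gal(Q(zeta_2039)/Q) ≅ Z/2038Z.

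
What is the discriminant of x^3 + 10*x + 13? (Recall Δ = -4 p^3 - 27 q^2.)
Δ = -8563

For a depressed cubic x^3 + p x + q the discriminant is Δ = -4 p^3 - 27 q^2 = -4*(10)^3 - 27*(13)^2 = -4000 - 4563 = -8563.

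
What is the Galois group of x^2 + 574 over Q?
Gal(K/Q) = Z/2Z (cyclic of order 2)

x^2 + 574 is irreducible over Q since -574 is not a rational square. The splitting field Q(sqrt(-574)) has degree 2 over Q, and its unique nontrivial automorphism is sqrt(-574) ↦ -sqrt(-574). Hence Gal(Q(sqrt(-574))/Q) = Z/2Z.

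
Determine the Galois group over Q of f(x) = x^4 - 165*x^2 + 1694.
Gal(K/Q) = V_4 (Klein four-group, Z/2Z × Z/2Z)

f factors as (x^2 - 11)(x^2 - 154), so the splitting field is K = Q(sqrt(11), sqrt(154)). The elements 11, 154, 1694 are all non-squares in Q, so sqrt(11) and sqrt(154) generate independent quadratic extensions. Thus [K:Q] = 4 and Gal(K/Q) is generated by the two order-2 automorphisms sqrt(11) ↦ -sqrt(11) and sqrt(154) ↦ -sqrt(154), giving V_4.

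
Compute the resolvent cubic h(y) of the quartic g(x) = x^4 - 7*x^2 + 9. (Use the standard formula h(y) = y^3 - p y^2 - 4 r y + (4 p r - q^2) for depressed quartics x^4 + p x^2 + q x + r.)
h(y) = y^3 + 7*y^2 - 36*y - 252

Identify coefficients: p = -7, q = 0, r = 9.
Plug into h(y) = y^3 - p y^2 - 4 r y + (4 p r - q^2):
  h(y) = y^3 - (-7) y^2 - 4*(9) y + (4*(-7)*(9) - (0)^2)
       = y^3 + (7) y^2 + (-36) y + (-252).
Simplifying: h(y) = y^3 + 7*y^2 - 36*y - 252.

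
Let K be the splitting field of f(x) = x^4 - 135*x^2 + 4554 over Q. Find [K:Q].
[K:Q] = 4

f factors as (x^2 - 69)(x^2 - 66); the splitting field is K = Q(sqrt(69), sqrt(66)). Since 69, 66, and 4554 are all non-squares in Q, the three subfields Q(sqrt(69)), Q(sqrt(66)), Q(sqrt(4554)) are distinct degree-2 extensions, so [K:Q] = 4 (Klein four Galois group).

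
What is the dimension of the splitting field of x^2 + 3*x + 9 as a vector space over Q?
[K:Q] = 2

The discriminant of x^2 + (3)*x + (9) is b^2 - 4c = 9 - (36) = -27. Since -27 is not a perfect square in Q, the polynomial is irreducible over Q. Its two roots generate a degree-2 extension, so [K:Q] = 2.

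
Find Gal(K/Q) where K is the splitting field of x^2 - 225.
Gal(K/Q) = trivial group (order 1)

x^2 - 225 factors as (x - 15)(x + 15) over Q, so its splitting field is Q itself and the Galois group is trivial.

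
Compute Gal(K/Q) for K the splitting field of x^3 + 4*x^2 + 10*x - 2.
Gal(K/Q) = S_3 (symmetric group of order 6)

Compute the discriminant of x^3 + (4)*x^2 + (10)*x + (-2): Δ = -3436. Since Δ is not a rational square, the Galois group is not contained in A_3; it must be the full S_3 (irreducibility of the cubic rules out anything smaller).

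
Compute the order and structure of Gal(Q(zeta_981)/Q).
|Gal(Q(zeta_981)/Q)| = phi(981) = 648; group ≅ (Z/981Z)^* ≅ Z/6Z × Z/108Z

The n-th cyclotomic polynomial Φ_981(x) is the minimal polynomial of zeta_981 over Q and has degree phi(981) = 648. So Q(zeta_981) is a degree-648 Galois extension with Galois group (Z/981Z)^*. By CRT, (Z/981Z)^* ≅ (Z/9Z)^* × (Z/109Z)^*. Each prime-power unit group is (Z/9Z)^* ≅ Z/6Z; (Z/109Z)^* ≅ Z/108Z. Hence Gal(Q(zeta_981)/Q) ≅ Z/6Z × Z/108Z.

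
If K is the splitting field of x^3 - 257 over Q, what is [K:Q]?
[K:Q] = 6

x^3 - 257 has one real root r = 257^(1/3) and two complex roots r*zeta_3, r*zeta_3^2 where zeta_3 = e^(2*pi*i/3). The splitting field is Q(r, zeta_3). [Q(r):Q] = 3 and [Q(zeta_3):Q] = 2 with gcd = 1, so [Q(r, zeta_3):Q] = 3 * 2 = 6.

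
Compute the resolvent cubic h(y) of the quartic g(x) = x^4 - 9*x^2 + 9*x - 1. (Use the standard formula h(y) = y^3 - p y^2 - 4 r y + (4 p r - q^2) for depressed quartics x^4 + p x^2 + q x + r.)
h(y) = y^3 + 9*y^2 + 4*y - 45

Identify coefficients: p = -9, q = 9, r = -1.
Plug into h(y) = y^3 - p y^2 - 4 r y + (4 p r - q^2):
  h(y) = y^3 - (-9) y^2 - 4*(-1) y + (4*(-9)*(-1) - (9)^2)
       = y^3 + (9) y^2 + (4) y + (-45).
Simplifying: h(y) = y^3 + 9*y^2 + 4*y - 45.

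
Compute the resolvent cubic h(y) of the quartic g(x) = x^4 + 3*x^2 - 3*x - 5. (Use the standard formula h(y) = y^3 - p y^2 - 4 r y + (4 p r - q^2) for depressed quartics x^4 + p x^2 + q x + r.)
h(y) = y^3 - 3*y^2 + 20*y - 69

Identify coefficients: p = 3, q = -3, r = -5.
Plug into h(y) = y^3 - p y^2 - 4 r y + (4 p r - q^2):
  h(y) = y^3 - (3) y^2 - 4*(-5) y + (4*(3)*(-5) - (-3)^2)
       = y^3 + (-3) y^2 + (20) y + (-69).
Simplifying: h(y) = y^3 - 3*y^2 + 20*y - 69.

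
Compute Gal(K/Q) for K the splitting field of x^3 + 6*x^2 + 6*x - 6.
Gal(K/Q) = S_3 (symmetric group of order 6)

Compute the discriminant of x^3 + (6)*x^2 + (6)*x + (-6): Δ = 756. Since Δ is not a rational square, the Galois group is not contained in A_3; it must be the full S_3 (irreducibility of the cubic rules out anything smaller).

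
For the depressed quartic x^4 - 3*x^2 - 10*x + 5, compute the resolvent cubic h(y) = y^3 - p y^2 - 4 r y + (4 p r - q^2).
h(y) = y^3 + 3*y^2 - 20*y - 160

Identify coefficients: p = -3, q = -10, r = 5.
Plug into h(y) = y^3 - p y^2 - 4 r y + (4 p r - q^2):
  h(y) = y^3 - (-3) y^2 - 4*(5) y + (4*(-3)*(5) - (-10)^2)
       = y^3 + (3) y^2 + (-20) y + (-160).
Simplifying: h(y) = y^3 + 3*y^2 - 20*y - 160.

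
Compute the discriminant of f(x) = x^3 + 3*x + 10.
Δ = -2808

For a depressed cubic x^3 + p x + q the discriminant is Δ = -4 p^3 - 27 q^2 = -4*(3)^3 - 27*(10)^2 = -108 - 2700 = -2808.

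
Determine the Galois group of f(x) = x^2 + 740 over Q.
Gal(K/Q) = Z/2Z (cyclic of order 2)

x^2 + 740 is irreducible over Q since -740 is not a rational square. The splitting field Q(sqrt(-740)) has degree 2 over Q, and its unique nontrivial automorphism is sqrt(-740) ↦ -sqrt(-740). Hence Gal(Q(sqrt(-740))/Q) = Z/2Z.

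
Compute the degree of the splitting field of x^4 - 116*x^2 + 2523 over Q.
[K:Q] = 4

f factors as (x^2 - 29)(x^2 - 87); the splitting field is K = Q(sqrt(29), sqrt(87)). Since 29, 87, and 2523 are all non-squares in Q, the three subfields Q(sqrt(29)), Q(sqrt(87)), Q(sqrt(2523)) are distinct degree-2 extensions, so [K:Q] = 4 (Klein four Galois group).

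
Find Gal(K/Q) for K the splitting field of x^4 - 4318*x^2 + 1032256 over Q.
Gal(K/Q) = Z/2Z (cyclic of order 2)

f factors as (x^2 - 254)(x^2 - 4064), so the splitting field is K = Q(sqrt(254), sqrt(4064)). The squarefree part of 254 is 254 and the squarefree part of 4064 is also 254, so sqrt(254) and sqrt(4064) are both rational multiples of sqrt(254). Hence Q(sqrt(254)) = Q(sqrt(4064)) = Q(sqrt(254)), and the splitting field collapses to a single degree-2 extension with Galois group Z/2Z.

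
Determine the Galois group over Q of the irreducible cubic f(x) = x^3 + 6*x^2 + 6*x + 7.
Gal(K/Q) = S_3 (symmetric group of order 6)

Compute the discriminant of x^3 + (6)*x^2 + (6)*x + (7): Δ = -2403. Since Δ is not a rational square, the Galois group is not contained in A_3; it must be the full S_3 (irreducibility of the cubic rules out anything smaller).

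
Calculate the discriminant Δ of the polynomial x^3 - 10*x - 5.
Δ = 3325

For a depressed cubic x^3 + p x + q the discriminant is Δ = -4 p^3 - 27 q^2 = -4*(-10)^3 - 27*(-5)^2 = 4000 - 675 = 3325.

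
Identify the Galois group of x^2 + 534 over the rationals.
Gal(K/Q) = Z/2Z (cyclic of order 2)

x^2 + 534 is irreducible over Q since -534 is not a rational square. The splitting field Q(sqrt(-534)) has degree 2 over Q, and its unique nontrivial automorphism is sqrt(-534) ↦ -sqrt(-534). Hence Gal(Q(sqrt(-534))/Q) = Z/2Z.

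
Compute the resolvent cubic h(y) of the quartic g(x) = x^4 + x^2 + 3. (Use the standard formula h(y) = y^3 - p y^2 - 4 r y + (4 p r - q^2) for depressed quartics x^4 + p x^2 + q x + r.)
h(y) = y^3 - y^2 - 12*y + 12

Identify coefficients: p = 1, q = 0, r = 3.
Plug into h(y) = y^3 - p y^2 - 4 r y + (4 p r - q^2):
  h(y) = y^3 - (1) y^2 - 4*(3) y + (4*(1)*(3) - (0)^2)
       = y^3 + (-1) y^2 + (-12) y + (12).
Simplifying: h(y) = y^3 - y^2 - 12*y + 12.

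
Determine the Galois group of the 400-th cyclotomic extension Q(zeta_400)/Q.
|Gal(Q(zeta_400)/Q)| = phi(400) = 160; group ≅ (Z/400Z)^* ≅ Z/2Z × Z/4Z × Z/20Z

The n-th cyclotomic polynomial Φ_400(x) is the minimal polynomial of zeta_400 over Q and has degree phi(400) = 160. So Q(zeta_400) is a degree-160 Galois extension with Galois group (Z/400Z)^*. By CRT, (Z/400Z)^* ≅ (Z/16Z)^* × (Z/25Z)^*. Each prime-power unit group is (Z/16Z)^* ≅ Z/2Z × Z/4Z; (Z/25Z)^* ≅ Z/20Z. Hence Gal(Q(zeta_400)/Q) ≅ Z/2Z × Z/4Z × Z/20Z.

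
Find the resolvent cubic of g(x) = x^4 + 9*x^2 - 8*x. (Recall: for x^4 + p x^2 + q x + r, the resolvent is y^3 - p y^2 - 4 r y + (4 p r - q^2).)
h(y) = y^3 - 9*y^2 - 64

Identify coefficients: p = 9, q = -8, r = 0.
Plug into h(y) = y^3 - p y^2 - 4 r y + (4 p r - q^2):
  h(y) = y^3 - (9) y^2 - 4*(0) y + (4*(9)*(0) - (-8)^2)
       = y^3 + (-9) y^2 + (0) y + (-64).
Simplifying: h(y) = y^3 - 9*y^2 - 64.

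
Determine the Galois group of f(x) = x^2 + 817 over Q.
Gal(K/Q) = Z/2Z (cyclic of order 2)

x^2 + 817 is irreducible over Q since -817 is not a rational square. The splitting field Q(sqrt(-817)) has degree 2 over Q, and its unique nontrivial automorphism is sqrt(-817) ↦ -sqrt(-817). Hence Gal(Q(sqrt(-817))/Q) = Z/2Z.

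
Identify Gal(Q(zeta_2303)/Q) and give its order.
|Gal(Q(zeta_2303)/Q)| = phi(2303) = 1932; group ≅ (Z/2303Z)^* ≅ Z/42Z × Z/46Z

The n-th cyclotomic polynomial Φ_2303(x) is the minimal polynomial of zeta_2303 over Q and has degree phi(2303) = 1932. So Q(zeta_2303) is a degree-1932 Galois extension with Galois group (Z/2303Z)^*. By CRT, (Z/2303Z)^* ≅ (Z/49Z)^* × (Z/47Z)^*. Each prime-power unit group is (Z/49Z)^* ≅ Z/42Z; (Z/47Z)^* ≅ Z/46Z. Hence Gal(Q(zeta_2303)/Q) ≅ Z/42Z × Z/46Z.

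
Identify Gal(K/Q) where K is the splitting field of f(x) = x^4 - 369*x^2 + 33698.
Gal(K/Q) = V_4 (Klein four-group, Z/2Z × Z/2Z)

f factors as (x^2 - 166)(x^2 - 203), so the splitting field is K = Q(sqrt(166), sqrt(203)). The elements 166, 203, 33698 are all non-squares in Q, so sqrt(166) and sqrt(203) generate independent quadratic extensions. Thus [K:Q] = 4 and Gal(K/Q) is generated by the two order-2 automorphisms sqrt(166) ↦ -sqrt(166) and sqrt(203) ↦ -sqrt(203), giving V_4.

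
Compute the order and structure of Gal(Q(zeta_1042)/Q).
|Gal(Q(zeta_1042)/Q)| = phi(1042) = 520; group ≅ (Z/1042Z)^* ≅ Z/520Z

The n-th cyclotomic polynomial Φ_1042(x) is the minimal polynomial of zeta_1042 over Q and has degree phi(1042) = 520. So Q(zeta_1042) is a degree-520 Galois extension with Galois group (Z/1042Z)^*. By CRT, (Z/1042Z)^* ≅ (Z/2Z)^* × (Z/521Z)^*. Each prime-power unit group is (Z/2Z)^* ≅ trivial group (order 1); (Z/521Z)^* ≅ Z/520Z. Hence Gal(Q(zeta_1042)/Q) ≅ Z/520Z.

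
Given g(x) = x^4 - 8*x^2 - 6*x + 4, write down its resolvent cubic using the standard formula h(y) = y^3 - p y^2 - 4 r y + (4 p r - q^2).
h(y) = y^3 + 8*y^2 - 16*y - 164

Identify coefficients: p = -8, q = -6, r = 4.
Plug into h(y) = y^3 - p y^2 - 4 r y + (4 p r - q^2):
  h(y) = y^3 - (-8) y^2 - 4*(4) y + (4*(-8)*(4) - (-6)^2)
       = y^3 + (8) y^2 + (-16) y + (-164).
Simplifying: h(y) = y^3 + 8*y^2 - 16*y - 164.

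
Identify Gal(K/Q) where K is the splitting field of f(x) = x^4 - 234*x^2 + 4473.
Gal(K/Q) = V_4 (Klein four-group, Z/2Z × Z/2Z)

f factors as (x^2 - 213)(x^2 - 21), so the splitting field is K = Q(sqrt(213), sqrt(21)). The elements 213, 21, 4473 are all non-squares in Q, so sqrt(213) and sqrt(21) generate independent quadratic extensions. Thus [K:Q] = 4 and Gal(K/Q) is generated by the two order-2 automorphisms sqrt(213) ↦ -sqrt(213) and sqrt(21) ↦ -sqrt(21), giving V_4.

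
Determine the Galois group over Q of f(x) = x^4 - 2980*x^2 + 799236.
Gal(K/Q) = Z/2Z (cyclic of order 2)

f factors as (x^2 - 298)(x^2 - 2682), so the splitting field is K = Q(sqrt(298), sqrt(2682)). The squarefree part of 298 is 298 and the squarefree part of 2682 is also 298, so sqrt(298) and sqrt(2682) are both rational multiples of sqrt(298). Hence Q(sqrt(298)) = Q(sqrt(2682)) = Q(sqrt(298)), and the splitting field collapses to a single degree-2 extension with Galois group Z/2Z.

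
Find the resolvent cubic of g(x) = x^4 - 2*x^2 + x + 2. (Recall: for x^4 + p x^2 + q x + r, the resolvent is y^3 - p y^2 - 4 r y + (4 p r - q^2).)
h(y) = y^3 + 2*y^2 - 8*y - 17

Identify coefficients: p = -2, q = 1, r = 2.
Plug into h(y) = y^3 - p y^2 - 4 r y + (4 p r - q^2):
  h(y) = y^3 - (-2) y^2 - 4*(2) y + (4*(-2)*(2) - (1)^2)
       = y^3 + (2) y^2 + (-8) y + (-17).
Simplifying: h(y) = y^3 + 2*y^2 - 8*y - 17.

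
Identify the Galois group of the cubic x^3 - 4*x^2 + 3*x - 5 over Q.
Gal(K/Q) = S_3 (symmetric group of order 6)

Compute the discriminant of x^3 + (-4)*x^2 + (3)*x + (-5): Δ = -839. Since Δ is not a rational square, the Galois group is not contained in A_3; it must be the full S_3 (irreducibility of the cubic rules out anything smaller).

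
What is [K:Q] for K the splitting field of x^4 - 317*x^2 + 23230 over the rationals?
[K:Q] = 4

f factors as (x^2 - 202)(x^2 - 115); the splitting field is K = Q(sqrt(202), sqrt(115)). Since 202, 115, and 23230 are all non-squares in Q, the three subfields Q(sqrt(202)), Q(sqrt(115)), Q(sqrt(23230)) are distinct degree-2 extensions, so [K:Q] = 4 (Klein four Galois group).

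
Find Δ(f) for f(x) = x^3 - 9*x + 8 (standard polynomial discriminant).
Δ = 1188

For a depressed cubic x^3 + p x + q the discriminant is Δ = -4 p^3 - 27 q^2 = -4*(-9)^3 - 27*(8)^2 = 2916 - 1728 = 1188.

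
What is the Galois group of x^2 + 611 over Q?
Gal(K/Q) = Z/2Z (cyclic of order 2)

x^2 + 611 is irreducible over Q since -611 is not a rational square. The splitting field Q(sqrt(-611)) has degree 2 over Q, and its unique nontrivial automorphism is sqrt(-611) ↦ -sqrt(-611). Hence Gal(Q(sqrt(-611))/Q) = Z/2Z.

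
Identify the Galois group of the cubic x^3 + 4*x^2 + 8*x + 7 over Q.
Gal(K/Q) = S_3 (symmetric group of order 6)

Compute the discriminant of x^3 + (4)*x^2 + (8)*x + (7): Δ = -107. Since Δ is not a rational square, the Galois group is not contained in A_3; it must be the full S_3 (irreducibility of the cubic rules out anything smaller).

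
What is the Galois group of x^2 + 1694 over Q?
Gal(K/Q) = Z/2Z (cyclic of order 2)

x^2 + 1694 is irreducible over Q since -1694 is not a rational square. The splitting field Q(sqrt(-1694)) has degree 2 over Q, and its unique nontrivial automorphism is sqrt(-1694) ↦ -sqrt(-1694). Hence Gal(Q(sqrt(-1694))/Q) = Z/2Z.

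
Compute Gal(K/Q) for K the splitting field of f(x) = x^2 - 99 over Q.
Gal(K/Q) = Z/2Z (cyclic of order 2)

x^2 - 99 is irreducible over Q since 99 is not a rational square. The splitting field Q(sqrt(99)) has degree 2 over Q, and its unique nontrivial automorphism is sqrt(99) ↦ -sqrt(99). Hence Gal(Q(sqrt(99))/Q) = Z/2Z.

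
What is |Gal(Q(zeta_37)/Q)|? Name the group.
|Gal(Q(zeta_37)/Q)| = phi(37) = 36; group ≅ (Z/37Z)^* ≅ Z/36Z

The n-th cyclotomic polynomial Φ_37(x) is the minimal polynomial of zeta_37 over Q and has degree phi(37) = 36. So Q(zeta_37) is a degree-36 Galois extension with Galois group (Z/37Z)^*. (Z/37Z)^* is cyclic since 37 is an odd prime power (or 4). Hence Gal(Q(zeta_37)/Q) ≅ Z/36Z.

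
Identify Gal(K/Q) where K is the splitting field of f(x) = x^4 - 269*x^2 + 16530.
Gal(K/Q) = V_4 (Klein four-group, Z/2Z × Z/2Z)

f factors as (x^2 - 174)(x^2 - 95), so the splitting field is K = Q(sqrt(174), sqrt(95)). The elements 174, 95, 16530 are all non-squares in Q, so sqrt(174) and sqrt(95) generate independent quadratic extensions. Thus [K:Q] = 4 and Gal(K/Q) is generated by the two order-2 automorphisms sqrt(174) ↦ -sqrt(174) and sqrt(95) ↦ -sqrt(95), giving V_4.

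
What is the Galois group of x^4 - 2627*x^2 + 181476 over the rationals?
Gal(K/Q) = Z/2Z (cyclic of order 2)

f factors as (x^2 - 71)(x^2 - 2556), so the splitting field is K = Q(sqrt(71), sqrt(2556)). The squarefree part of 71 is 71 and the squarefree part of 2556 is also 71, so sqrt(71) and sqrt(2556) are both rational multiples of sqrt(71). Hence Q(sqrt(71)) = Q(sqrt(2556)) = Q(sqrt(71)), and the splitting field collapses to a single degree-2 extension with Galois group Z/2Z.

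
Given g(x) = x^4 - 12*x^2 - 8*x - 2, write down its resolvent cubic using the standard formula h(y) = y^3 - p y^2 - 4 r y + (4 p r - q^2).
h(y) = y^3 + 12*y^2 + 8*y + 32

Identify coefficients: p = -12, q = -8, r = -2.
Plug into h(y) = y^3 - p y^2 - 4 r y + (4 p r - q^2):
  h(y) = y^3 - (-12) y^2 - 4*(-2) y + (4*(-12)*(-2) - (-8)^2)
       = y^3 + (12) y^2 + (8) y + (32).
Simplifying: h(y) = y^3 + 12*y^2 + 8*y + 32.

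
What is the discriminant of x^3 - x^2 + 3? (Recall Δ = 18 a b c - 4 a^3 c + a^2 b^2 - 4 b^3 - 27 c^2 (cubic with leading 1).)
Δ = -231

For x^3 + a x^2 + b x + c the discriminant is Δ = 18 a b c - 4 a^3 c + a^2 b^2 - 4 b^3 - 27 c^2.
Plug a = -1, b = 0, c = 3:
  18*(-1)*(0)*(3) - 4*(-1)^3*(3) + (-1)^2*(0)^2 - 4*(0)^3 - 27*(3)^2
  = 0 + (12) + 0 + (0) + (-243)
  = -231.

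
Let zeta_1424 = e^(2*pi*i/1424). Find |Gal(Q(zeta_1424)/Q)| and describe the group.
|Gal(Q(zeta_1424)/Q)| = phi(1424) = 704; group ≅ (Z/1424Z)^* ≅ Z/2Z × Z/4Z × Z/88Z

The n-th cyclotomic polynomial Φ_1424(x) is the minimal polynomial of zeta_1424 over Q and has degree phi(1424) = 704. So Q(zeta_1424) is a degree-704 Galois extension with Galois group (Z/1424Z)^*. By CRT, (Z/1424Z)^* ≅ (Z/16Z)^* × (Z/89Z)^*. Each prime-power unit group is (Z/16Z)^* ≅ Z/2Z × Z/4Z; (Z/89Z)^* ≅ Z/88Z. Hence Gal(Q(zeta_1424)/Q) ≅ Z/2Z × Z/4Z × Z/88Z.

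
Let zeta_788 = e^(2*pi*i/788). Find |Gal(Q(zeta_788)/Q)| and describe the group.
|Gal(Q(zeta_788)/Q)| = phi(788) = 392; group ≅ (Z/788Z)^* ≅ Z/2Z × Z/196Z

The n-th cyclotomic polynomial Φ_788(x) is the minimal polynomial of zeta_788 over Q and has degree phi(788) = 392. So Q(zeta_788) is a degree-392 Galois extension with Galois group (Z/788Z)^*. By CRT, (Z/788Z)^* ≅ (Z/4Z)^* × (Z/197Z)^*. Each prime-power unit group is (Z/4Z)^* ≅ Z/2Z; (Z/197Z)^* ≅ Z/196Z. Hence Gal(Q(zeta_788)/Q) ≅ Z/2Z × Z/196Z.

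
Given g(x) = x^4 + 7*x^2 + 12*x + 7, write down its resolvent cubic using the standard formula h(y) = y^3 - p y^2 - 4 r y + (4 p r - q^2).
h(y) = y^3 - 7*y^2 - 28*y + 52

Identify coefficients: p = 7, q = 12, r = 7.
Plug into h(y) = y^3 - p y^2 - 4 r y + (4 p r - q^2):
  h(y) = y^3 - (7) y^2 - 4*(7) y + (4*(7)*(7) - (12)^2)
       = y^3 + (-7) y^2 + (-28) y + (52).
Simplifying: h(y) = y^3 - 7*y^2 - 28*y + 52.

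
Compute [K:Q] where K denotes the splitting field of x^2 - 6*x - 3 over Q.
[K:Q] = 2

The discriminant of x^2 + (-6)*x + (-3) is b^2 - 4c = 36 - (-12) = 48. Since 48 is not a perfect square in Q, the polynomial is irreducible over Q. Its two roots generate a degree-2 extension, so [K:Q] = 2.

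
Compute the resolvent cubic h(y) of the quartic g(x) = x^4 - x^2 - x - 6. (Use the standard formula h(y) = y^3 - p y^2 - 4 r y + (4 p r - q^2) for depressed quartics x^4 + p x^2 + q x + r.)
h(y) = y^3 + y^2 + 24*y + 23

Identify coefficients: p = -1, q = -1, r = -6.
Plug into h(y) = y^3 - p y^2 - 4 r y + (4 p r - q^2):
  h(y) = y^3 - (-1) y^2 - 4*(-6) y + (4*(-1)*(-6) - (-1)^2)
       = y^3 + (1) y^2 + (24) y + (23).
Simplifying: h(y) = y^3 + y^2 + 24*y + 23.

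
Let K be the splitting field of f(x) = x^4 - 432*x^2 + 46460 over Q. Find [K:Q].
[K:Q] = 4

f factors as (x^2 - 230)(x^2 - 202); the splitting field is K = Q(sqrt(230), sqrt(202)). Since 230, 202, and 46460 are all non-squares in Q, the three subfields Q(sqrt(230)), Q(sqrt(202)), Q(sqrt(46460)) are distinct degree-2 extensions, so [K:Q] = 4 (Klein four Galois group).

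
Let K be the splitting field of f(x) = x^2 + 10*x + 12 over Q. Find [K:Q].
[K:Q] = 2

The discriminant of x^2 + (10)*x + (12) is b^2 - 4c = 100 - (48) = 52. Since 52 is not a perfect square in Q, the polynomial is irreducible over Q. Its two roots generate a degree-2 extension, so [K:Q] = 2.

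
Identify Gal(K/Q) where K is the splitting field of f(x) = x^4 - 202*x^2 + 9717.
Gal(K/Q) = V_4 (Klein four-group, Z/2Z × Z/2Z)

f factors as (x^2 - 123)(x^2 - 79), so the splitting field is K = Q(sqrt(123), sqrt(79)). The elements 123, 79, 9717 are all non-squares in Q, so sqrt(123) and sqrt(79) generate independent quadratic extensions. Thus [K:Q] = 4 and Gal(K/Q) is generated by the two order-2 automorphisms sqrt(123) ↦ -sqrt(123) and sqrt(79) ↦ -sqrt(79), giving V_4.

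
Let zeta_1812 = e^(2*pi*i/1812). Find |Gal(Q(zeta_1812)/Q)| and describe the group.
|Gal(Q(zeta_1812)/Q)| = phi(1812) = 600; group ≅ (Z/1812Z)^* ≅ Z/2Z × Z/2Z × Z/150Z

The n-th cyclotomic polynomial Φ_1812(x) is the minimal polynomial of zeta_1812 over Q and has degree phi(1812) = 600. So Q(zeta_1812) is a degree-600 Galois extension with Galois group (Z/1812Z)^*. By CRT, (Z/1812Z)^* ≅ (Z/4Z)^* × (Z/3Z)^* × (Z/151Z)^*. Each prime-power unit group is (Z/4Z)^* ≅ Z/2Z; (Z/3Z)^* ≅ Z/2Z; (Z/151Z)^* ≅ Z/150Z. Hence Gal(Q(zeta_1812)/Q) ≅ Z/2Z × Z/2Z × Z/150Z.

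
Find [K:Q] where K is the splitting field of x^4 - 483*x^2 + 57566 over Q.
[K:Q] = 4

f factors as (x^2 - 214)(x^2 - 269); the splitting field is K = Q(sqrt(214), sqrt(269)). Since 214, 269, and 57566 are all non-squares in Q, the three subfields Q(sqrt(214)), Q(sqrt(269)), Q(sqrt(57566)) are distinct degree-2 extensions, so [K:Q] = 4 (Klein four Galois group).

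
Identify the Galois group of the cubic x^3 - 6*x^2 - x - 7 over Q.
Gal(K/Q) = S_3 (symmetric group of order 6)

Compute the discriminant of x^3 + (-6)*x^2 + (-1)*x + (-7): Δ = -8087. Since Δ is not a rational square, the Galois group is not contained in A_3; it must be the full S_3 (irreducibility of the cubic rules out anything smaller).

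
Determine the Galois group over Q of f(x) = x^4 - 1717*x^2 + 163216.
Gal(K/Q) = Z/2Z (cyclic of order 2)

f factors as (x^2 - 1616)(x^2 - 101), so the splitting field is K = Q(sqrt(1616), sqrt(101)). The squarefree part of 1616 is 101 and the squarefree part of 101 is also 101, so sqrt(1616) and sqrt(101) are both rational multiples of sqrt(101). Hence Q(sqrt(1616)) = Q(sqrt(101)) = Q(sqrt(101)), and the splitting field collapses to a single degree-2 extension with Galois group Z/2Z.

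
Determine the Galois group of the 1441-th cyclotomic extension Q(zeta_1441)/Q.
|Gal(Q(zeta_1441)/Q)| = phi(1441) = 1300; group ≅ (Z/1441Z)^* ≅ Z/10Z × Z/130Z

The n-th cyclotomic polynomial Φ_1441(x) is the minimal polynomial of zeta_1441 over Q and has degree phi(1441) = 1300. So Q(zeta_1441) is a degree-1300 Galois extension with Galois group (Z/1441Z)^*. By CRT, (Z/1441Z)^* ≅ (Z/11Z)^* × (Z/131Z)^*. Each prime-power unit group is (Z/11Z)^* ≅ Z/10Z; (Z/131Z)^* ≅ Z/130Z. Hence Gal(Q(zeta_1441)/Q) ≅ Z/10Z × Z/130Z.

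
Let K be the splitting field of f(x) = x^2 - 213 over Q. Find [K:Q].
[K:Q] = 2

The polynomial x^2 - 213 is irreducible over Q since 213 is not a perfect square. Its splitting field is Q(sqrt(213)), which has degree 2 over Q.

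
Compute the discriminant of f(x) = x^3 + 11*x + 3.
Δ = -5567

For a depressed cubic x^3 + p x + q the discriminant is Δ = -4 p^3 - 27 q^2 = -4*(11)^3 - 27*(3)^2 = -5324 - 243 = -5567.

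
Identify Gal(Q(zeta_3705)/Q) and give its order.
|Gal(Q(zeta_3705)/Q)| = phi(3705) = 1728; group ≅ (Z/3705Z)^* ≅ Z/2Z × Z/4Z × Z/12Z × Z/18Z

The n-th cyclotomic polynomial Φ_3705(x) is the minimal polynomial of zeta_3705 over Q and has degree phi(3705) = 1728. So Q(zeta_3705) is a degree-1728 Galois extension with Galois group (Z/3705Z)^*. By CRT, (Z/3705Z)^* ≅ (Z/3Z)^* × (Z/5Z)^* × (Z/13Z)^* × (Z/19Z)^*. Each prime-power unit group is (Z/3Z)^* ≅ Z/2Z; (Z/5Z)^* ≅ Z/4Z; (Z/13Z)^* ≅ Z/12Z; (Z/19Z)^* ≅ Z/18Z. Hence Gal(Q(zeta_3705)/Q) ≅ Z/2Z × Z/4Z × Z/12Z × Z/18Z.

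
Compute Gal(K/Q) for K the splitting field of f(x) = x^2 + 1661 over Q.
Gal(K/Q) = Z/2Z (cyclic of order 2)

x^2 + 1661 is irreducible over Q since -1661 is not a rational square. The splitting field Q(sqrt(-1661)) has degree 2 over Q, and its unique nontrivial automorphism is sqrt(-1661) ↦ -sqrt(-1661). Hence Gal(Q(sqrt(-1661))/Q) = Z/2Z.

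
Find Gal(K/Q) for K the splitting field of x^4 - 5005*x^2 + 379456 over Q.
Gal(K/Q) = Z/2Z (cyclic of order 2)

f factors as (x^2 - 4928)(x^2 - 77), so the splitting field is K = Q(sqrt(4928), sqrt(77)). The squarefree part of 4928 is 77 and the squarefree part of 77 is also 77, so sqrt(4928) and sqrt(77) are both rational multiples of sqrt(77). Hence Q(sqrt(4928)) = Q(sqrt(77)) = Q(sqrt(77)), and the splitting field collapses to a single degree-2 extension with Galois group Z/2Z.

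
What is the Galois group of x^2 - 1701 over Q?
Gal(K/Q) = Z/2Z (cyclic of order 2)

x^2 - 1701 is irreducible over Q since 1701 is not a rational square. The splitting field Q(sqrt(1701)) has degree 2 over Q, and its unique nontrivial automorphism is sqrt(1701) ↦ -sqrt(1701). Hence Gal(Q(sqrt(1701))/Q) = Z/2Z.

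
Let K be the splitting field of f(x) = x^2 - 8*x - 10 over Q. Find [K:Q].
[K:Q] = 2

The discriminant of x^2 + (-8)*x + (-10) is b^2 - 4c = 64 - (-40) = 104. Since 104 is not a perfect square in Q, the polynomial is irreducible over Q. Its two roots generate a degree-2 extension, so [K:Q] = 2.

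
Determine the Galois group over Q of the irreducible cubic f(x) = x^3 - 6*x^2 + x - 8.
Gal(K/Q) = S_3 (symmetric group of order 6)

Compute the discriminant of x^3 + (-6)*x^2 + (1)*x + (-8): Δ = -7744. Since Δ is not a rational square, the Galois group is not contained in A_3; it must be the full S_3 (irreducibility of the cubic rules out anything smaller).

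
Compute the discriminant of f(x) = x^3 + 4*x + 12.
Δ = -4144

For a depressed cubic x^3 + p x + q the discriminant is Δ = -4 p^3 - 27 q^2 = -4*(4)^3 - 27*(12)^2 = -256 - 3888 = -4144.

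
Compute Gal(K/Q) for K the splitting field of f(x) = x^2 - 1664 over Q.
Gal(K/Q) = Z/2Z (cyclic of order 2)

x^2 - 1664 is irreducible over Q since 1664 is not a rational square. The splitting field Q(sqrt(1664)) has degree 2 over Q, and its unique nontrivial automorphism is sqrt(1664) ↦ -sqrt(1664). Hence Gal(Q(sqrt(1664))/Q) = Z/2Z.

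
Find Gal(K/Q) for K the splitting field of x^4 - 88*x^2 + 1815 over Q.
Gal(K/Q) = V_4 (Klein four-group, Z/2Z × Z/2Z)

f factors as (x^2 - 55)(x^2 - 33), so the splitting field is K = Q(sqrt(55), sqrt(33)). The elements 55, 33, 1815 are all non-squares in Q, so sqrt(55) and sqrt(33) generate independent quadratic extensions. Thus [K:Q] = 4 and Gal(K/Q) is generated by the two order-2 automorphisms sqrt(55) ↦ -sqrt(55) and sqrt(33) ↦ -sqrt(33), giving V_4.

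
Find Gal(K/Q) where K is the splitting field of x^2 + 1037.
Gal(K/Q) = Z/2Z (cyclic of order 2)

x^2 + 1037 is irreducible over Q since -1037 is not a rational square. The splitting field Q(sqrt(-1037)) has degree 2 over Q, and its unique nontrivial automorphism is sqrt(-1037) ↦ -sqrt(-1037). Hence Gal(Q(sqrt(-1037))/Q) = Z/2Z.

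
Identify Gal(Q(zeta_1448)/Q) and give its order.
|Gal(Q(zeta_1448)/Q)| = phi(1448) = 720; group ≅ (Z/1448Z)^* ≅ Z/2Z × Z/2Z × Z/180Z

The n-th cyclotomic polynomial Φ_1448(x) is the minimal polynomial of zeta_1448 over Q and has degree phi(1448) = 720. So Q(zeta_1448) is a degree-720 Galois extension with Galois group (Z/1448Z)^*. By CRT, (Z/1448Z)^* ≅ (Z/8Z)^* × (Z/181Z)^*. Each prime-power unit group is (Z/8Z)^* ≅ Z/2Z × Z/2Z; (Z/181Z)^* ≅ Z/180Z. Hence Gal(Q(zeta_1448)/Q) ≅ Z/2Z × Z/2Z × Z/180Z.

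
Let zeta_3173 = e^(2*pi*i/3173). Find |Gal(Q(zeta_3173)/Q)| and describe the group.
|Gal(Q(zeta_3173)/Q)| = phi(3173) = 2988; group ≅ (Z/3173Z)^* ≅ Z/18Z × Z/166Z

The n-th cyclotomic polynomial Φ_3173(x) is the minimal polynomial of zeta_3173 over Q and has degree phi(3173) = 2988. So Q(zeta_3173) is a degree-2988 Galois extension with Galois group (Z/3173Z)^*. By CRT, (Z/3173Z)^* ≅ (Z/19Z)^* × (Z/167Z)^*. Each prime-power unit group is (Z/19Z)^* ≅ Z/18Z; (Z/167Z)^* ≅ Z/166Z. Hence Gal(Q(zeta_3173)/Q) ≅ Z/18Z × Z/166Z.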